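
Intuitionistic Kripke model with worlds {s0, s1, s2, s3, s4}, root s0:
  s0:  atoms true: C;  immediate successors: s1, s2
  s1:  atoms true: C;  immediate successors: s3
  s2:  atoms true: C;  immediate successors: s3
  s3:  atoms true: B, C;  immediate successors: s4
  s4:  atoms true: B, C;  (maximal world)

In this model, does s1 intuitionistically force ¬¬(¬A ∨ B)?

Yes

s1 ⊩ ¬¬(¬A ∨ B): no world accessible from s1 forces ¬(¬A ∨ B).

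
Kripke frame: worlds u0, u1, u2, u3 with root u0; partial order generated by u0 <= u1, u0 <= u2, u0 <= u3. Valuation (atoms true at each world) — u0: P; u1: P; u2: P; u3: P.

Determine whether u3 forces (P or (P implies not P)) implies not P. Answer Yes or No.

No

u3 does not force (P or (P implies not P)) implies not P: already at u3 itself, u3 forces P or (P implies not P) but u3 does not force not P.
u3 does not force not P since u3 is accessible from u3 and u3 forces P.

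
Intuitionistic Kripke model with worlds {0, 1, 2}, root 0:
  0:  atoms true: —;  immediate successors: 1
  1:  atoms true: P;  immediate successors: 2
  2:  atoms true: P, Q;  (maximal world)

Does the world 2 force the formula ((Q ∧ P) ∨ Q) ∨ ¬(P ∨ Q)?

Yes

2 ⊩ ((Q ∧ P) ∨ Q) ∨ ¬(P ∨ Q) via the disjunct (Q ∧ P) ∨ Q.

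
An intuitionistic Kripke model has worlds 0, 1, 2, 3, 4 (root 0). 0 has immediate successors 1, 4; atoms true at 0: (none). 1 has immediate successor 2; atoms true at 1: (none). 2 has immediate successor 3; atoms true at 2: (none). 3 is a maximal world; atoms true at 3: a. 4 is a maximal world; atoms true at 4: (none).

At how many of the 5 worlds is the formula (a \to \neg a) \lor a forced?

0: does not force it — 0 \nVdash (a \to \neg a) \lor a: neither disjunct is forced at 0.
1: does not force it — 1 \nVdash (a \to \neg a) \lor a: neither disjunct is forced at 1.
2: does not force it — 2 \nVdash (a \to \neg a) \lor a: neither disjunct is forced at 2.
3: forces it.
4: forces it.
Worlds forcing the formula: {3, 4}.

2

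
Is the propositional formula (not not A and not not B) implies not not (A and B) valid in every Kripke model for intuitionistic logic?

This is the distribution of double negation over conjunction, which is intuitionistically derivable.
Assume not not A, not not B, and not (A and B). From A we'd get not B (since A and B is refuted), contradicting not not B; so not A, contradicting not not A.

Yes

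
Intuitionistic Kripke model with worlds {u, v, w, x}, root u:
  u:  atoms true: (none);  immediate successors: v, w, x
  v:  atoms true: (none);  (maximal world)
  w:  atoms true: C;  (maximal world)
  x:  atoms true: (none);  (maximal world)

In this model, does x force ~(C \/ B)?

Yes

x ||- ~(C \/ B): no world accessible from x forces C \/ B.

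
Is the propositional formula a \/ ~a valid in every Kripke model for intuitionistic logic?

This is the law of excluded middle, which is not intuitionistically valid.
A Kripke countermodel: worlds u, v; order generated by u <= v; atoms true at each world — u:{}; v:{a}.
u ||-/- a \/ ~a: neither disjunct is forced at u.
u lacks atom a, so u ||-/- a.
So the root u does not force the formula.

No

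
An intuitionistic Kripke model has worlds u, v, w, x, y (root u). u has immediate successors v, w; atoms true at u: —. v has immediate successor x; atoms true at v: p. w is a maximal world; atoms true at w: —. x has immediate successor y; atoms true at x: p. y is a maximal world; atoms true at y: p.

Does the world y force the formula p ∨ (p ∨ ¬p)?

y ⊩ p ∨ (p ∨ ¬p) via the disjunct p.

Yes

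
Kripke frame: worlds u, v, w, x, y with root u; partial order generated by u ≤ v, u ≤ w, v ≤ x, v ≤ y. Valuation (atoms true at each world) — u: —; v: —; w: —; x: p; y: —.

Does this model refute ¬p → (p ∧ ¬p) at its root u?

Yes

u ⊮ ¬p → (p ∧ ¬p): at the accessible world w, w ⊩ ¬p but w ⊮ p ∧ ¬p.
w ⊮ p ∧ ¬p since w fails p.
So the root u does not force ¬p → (p ∧ ¬p); the model is a countermodel.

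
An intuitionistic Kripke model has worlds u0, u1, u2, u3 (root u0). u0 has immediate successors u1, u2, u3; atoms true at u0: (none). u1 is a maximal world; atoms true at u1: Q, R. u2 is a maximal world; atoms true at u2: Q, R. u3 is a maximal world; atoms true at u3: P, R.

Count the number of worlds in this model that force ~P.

u0: does not force it — u0 ||-/- ~P since u3 is accessible from u0 and u3 ||- P.
u1: forces it.
u2: forces it.
u3: does not force it.
Worlds forcing the formula: {u1, u2}.

2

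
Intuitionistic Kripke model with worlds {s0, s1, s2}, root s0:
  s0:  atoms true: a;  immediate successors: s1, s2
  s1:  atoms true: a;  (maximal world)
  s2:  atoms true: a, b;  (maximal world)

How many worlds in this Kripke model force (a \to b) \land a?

1

s0: does not force it — s0 \nVdash (a \to b) \land a since s0 fails a \to b.
s1: does not force it — s1 \nVdash (a \to b) \land a since s1 fails a \to b.
s2: forces it.
Worlds forcing the formula: {s2}.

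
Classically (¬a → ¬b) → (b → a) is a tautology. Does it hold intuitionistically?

This is the converse of contraposition, which is not intuitionistically valid.
A Kripke countermodel: worlds w0, w1; order generated by w0 ≤ w1; atoms true at each world — w0:{b}; w1:{a,b}.
w0 ⊮ (¬a → ¬b) → (b → a): already at w0 itself, w0 ⊩ ¬a → ¬b but w0 ⊮ b → a.
w0 ⊮ b → a: already at w0 itself, w0 ⊩ b but w0 ⊮ a.
w0 lacks atom a, so w0 ⊮ a.
So the root w0 does not force the formula.

No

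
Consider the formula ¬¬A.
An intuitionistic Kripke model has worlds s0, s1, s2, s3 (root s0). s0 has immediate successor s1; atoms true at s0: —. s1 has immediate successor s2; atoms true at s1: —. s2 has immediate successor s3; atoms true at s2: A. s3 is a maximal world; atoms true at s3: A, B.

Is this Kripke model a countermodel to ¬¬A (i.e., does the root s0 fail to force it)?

No

s0 ⊩ ¬¬A: no world accessible from s0 forces ¬A.
So the root s0 forces ¬¬A; the model is not a countermodel.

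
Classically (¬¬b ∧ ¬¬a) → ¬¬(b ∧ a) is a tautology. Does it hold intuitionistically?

Yes

This is the distribution of double negation over conjunction, which is intuitionistically derivable.
Assume ¬¬b, ¬¬a, and ¬(b ∧ a). From b we'd get ¬a (since b ∧ a is refuted), contradicting ¬¬a; so ¬b, contradicting ¬¬b.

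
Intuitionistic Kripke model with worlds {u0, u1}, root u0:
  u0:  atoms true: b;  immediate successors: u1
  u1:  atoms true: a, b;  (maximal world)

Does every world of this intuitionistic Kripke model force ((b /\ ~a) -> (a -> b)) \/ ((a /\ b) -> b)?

Yes

u0 ||- ((b /\ ~a) -> (a -> b)) \/ ((a /\ b) -> b) via the disjunct (b /\ ~a) -> (a -> b).
Since the root u0 forces ((b /\ ~a) -> (a -> b)) \/ ((a /\ b) -> b) and forcing is persistent (monotone upward), every world forces it.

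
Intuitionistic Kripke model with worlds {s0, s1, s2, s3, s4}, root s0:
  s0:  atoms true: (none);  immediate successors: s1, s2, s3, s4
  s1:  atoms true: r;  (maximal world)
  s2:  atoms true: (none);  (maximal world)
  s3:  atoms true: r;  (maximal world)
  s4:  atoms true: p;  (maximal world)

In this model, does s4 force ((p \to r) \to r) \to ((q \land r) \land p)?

No

s4 \nVdash ((p \to r) \to r) \to ((q \land r) \land p): already at s4 itself, s4 \Vdash (p \to r) \to r but s4 \nVdash (q \land r) \land p.
s4 \nVdash (q \land r) \land p since s4 fails q \land r.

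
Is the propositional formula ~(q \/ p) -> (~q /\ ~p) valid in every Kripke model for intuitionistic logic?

Yes

This is a constructively valid De Morgan direction (negated disjunction to conjunction of negations), which is intuitionistically derivable.
From ~(q \/ p): if q held then q \/ p would, contradiction — so ~q; similarly ~p.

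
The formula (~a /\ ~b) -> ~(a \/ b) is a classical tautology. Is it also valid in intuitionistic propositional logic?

This is a constructively valid De Morgan direction (conjunction of negations to negated disjunction), which is intuitionistically derivable.
If both ~a and ~b hold at a world, no accessible world forces a or forces b, so none forces a \/ b.

Yes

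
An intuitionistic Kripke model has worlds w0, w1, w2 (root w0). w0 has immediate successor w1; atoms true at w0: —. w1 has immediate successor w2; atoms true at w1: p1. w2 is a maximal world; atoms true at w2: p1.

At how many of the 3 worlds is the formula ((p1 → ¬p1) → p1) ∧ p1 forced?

w0: does not force it — w0 ⊮ ((p1 → ¬p1) → p1) ∧ p1 since w0 fails p1.
w1: forces it.
w2: forces it.
Worlds forcing the formula: {w1, w2}.

2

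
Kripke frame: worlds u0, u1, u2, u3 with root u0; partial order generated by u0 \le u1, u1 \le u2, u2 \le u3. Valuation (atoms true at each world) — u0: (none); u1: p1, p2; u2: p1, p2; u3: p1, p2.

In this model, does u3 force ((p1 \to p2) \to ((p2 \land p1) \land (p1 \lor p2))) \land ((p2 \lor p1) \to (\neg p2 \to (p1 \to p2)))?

Yes

u3 \Vdash ((p1 \to p2) \to ((p2 \land p1) \land (p1 \lor p2))) \land ((p2 \lor p1) \to (\neg p2 \to (p1 \to p2))) since u3 forces both conjuncts.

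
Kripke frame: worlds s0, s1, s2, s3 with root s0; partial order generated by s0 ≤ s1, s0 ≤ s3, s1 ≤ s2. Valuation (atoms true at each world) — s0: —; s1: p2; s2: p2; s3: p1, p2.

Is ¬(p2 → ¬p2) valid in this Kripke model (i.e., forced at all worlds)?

s0 ⊩ ¬(p2 → ¬p2): no world accessible from s0 forces p2 → ¬p2.
Since the root s0 forces ¬(p2 → ¬p2) and forcing is persistent (monotone upward), every world forces it.

Yes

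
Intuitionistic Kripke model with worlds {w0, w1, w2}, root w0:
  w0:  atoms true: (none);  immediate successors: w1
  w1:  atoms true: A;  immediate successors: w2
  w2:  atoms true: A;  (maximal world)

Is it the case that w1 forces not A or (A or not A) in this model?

Yes

w1 forces not A or (A or not A) via the disjunct A or not A.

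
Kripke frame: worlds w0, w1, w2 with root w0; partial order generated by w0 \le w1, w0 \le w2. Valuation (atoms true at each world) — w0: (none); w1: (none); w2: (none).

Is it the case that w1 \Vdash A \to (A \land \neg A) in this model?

Yes

w1 \Vdash A \to (A \land \neg A) vacuously: no world accessible from w1 forces the antecedent A.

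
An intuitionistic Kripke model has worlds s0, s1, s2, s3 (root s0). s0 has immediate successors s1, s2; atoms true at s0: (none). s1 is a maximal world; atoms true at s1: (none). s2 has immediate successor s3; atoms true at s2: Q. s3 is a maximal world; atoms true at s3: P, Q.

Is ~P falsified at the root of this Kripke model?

Yes

s0 ||-/- ~P since s3 is accessible from s0 and s3 ||- P.
So the root s0 does not force ~P; the model is a countermodel.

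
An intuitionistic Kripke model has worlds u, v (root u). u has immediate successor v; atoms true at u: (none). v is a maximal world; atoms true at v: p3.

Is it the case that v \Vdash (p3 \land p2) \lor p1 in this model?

v \nVdash (p3 \land p2) \lor p1: neither disjunct is forced at v.
v \nVdash p3 \land p2 since v fails p2.

No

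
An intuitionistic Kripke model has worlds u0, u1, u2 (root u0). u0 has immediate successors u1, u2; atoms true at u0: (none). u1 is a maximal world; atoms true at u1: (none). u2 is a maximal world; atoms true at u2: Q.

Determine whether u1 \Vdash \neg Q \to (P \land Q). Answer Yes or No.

u1 \nVdash \neg Q \to (P \land Q): already at u1 itself, u1 \Vdash \neg Q but u1 \nVdash P \land Q.
u1 \nVdash P \land Q since u1 fails P.

No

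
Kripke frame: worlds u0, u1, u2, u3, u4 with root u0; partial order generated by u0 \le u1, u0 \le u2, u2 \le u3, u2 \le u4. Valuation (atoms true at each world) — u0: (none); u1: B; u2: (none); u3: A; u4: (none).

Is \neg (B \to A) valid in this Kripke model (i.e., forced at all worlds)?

No

Not every world: u0 \nVdash \neg (B \to A).
u0 \nVdash \neg (B \to A) since u2 is accessible from u0 and u2 \Vdash B \to A.
u2 \Vdash B \to A vacuously: no world accessible from u2 forces the antecedent B.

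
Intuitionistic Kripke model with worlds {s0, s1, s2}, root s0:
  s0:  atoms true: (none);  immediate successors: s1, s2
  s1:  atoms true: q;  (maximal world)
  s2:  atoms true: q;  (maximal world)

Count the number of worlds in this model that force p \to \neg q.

3

s0: forces it.
s1: forces it.
s2: forces it.
Worlds forcing the formula: {s0, s1, s2}.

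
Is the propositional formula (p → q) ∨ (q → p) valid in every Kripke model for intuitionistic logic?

No

This is the Gödel–Dummett linearity axiom, which is not intuitionistically valid.
A Kripke countermodel: worlds u, v, w; order generated by u ≤ v, u ≤ w; atoms true at each world — u:{}; v:{p}; w:{q}.
u ⊮ (p → q) ∨ (q → p): neither disjunct is forced at u.
u ⊮ p → q: at the accessible world v, v ⊩ p but v ⊮ q.
v lacks atom q, so v ⊮ q.
So the root u does not force the formula.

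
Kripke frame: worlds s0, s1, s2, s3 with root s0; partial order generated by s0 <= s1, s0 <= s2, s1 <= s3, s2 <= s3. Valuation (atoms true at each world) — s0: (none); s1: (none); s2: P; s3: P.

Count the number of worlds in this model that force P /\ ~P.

0

s0: does not force it — s0 ||-/- P /\ ~P since s0 fails P.
s1: does not force it — s1 ||-/- P /\ ~P since s1 fails P.
s2: does not force it — s2 ||-/- P /\ ~P since s2 fails ~P.
s3: does not force it.
Worlds forcing the formula: { }.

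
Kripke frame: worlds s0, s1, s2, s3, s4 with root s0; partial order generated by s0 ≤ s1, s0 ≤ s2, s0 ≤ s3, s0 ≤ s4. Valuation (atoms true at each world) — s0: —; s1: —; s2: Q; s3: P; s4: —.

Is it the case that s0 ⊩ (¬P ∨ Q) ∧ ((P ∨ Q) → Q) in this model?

No

s0 ⊮ (¬P ∨ Q) ∧ ((P ∨ Q) → Q) since s0 fails ¬P ∨ Q.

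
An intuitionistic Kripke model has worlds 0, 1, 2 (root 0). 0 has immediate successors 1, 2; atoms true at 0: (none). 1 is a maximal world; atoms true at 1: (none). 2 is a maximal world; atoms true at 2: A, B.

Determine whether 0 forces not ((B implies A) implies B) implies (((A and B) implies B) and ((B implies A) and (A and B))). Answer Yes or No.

0 does not force not ((B implies A) implies B) implies (((A and B) implies B) and ((B implies A) and (A and B))): at the accessible world 1, 1 forces not ((B implies A) implies B) but 1 does not force ((A and B) implies B) and ((B implies A) and (A and B)).
1 does not force ((A and B) implies B) and ((B implies A) and (A and B)) since 1 fails (B implies A) and (A and B).

No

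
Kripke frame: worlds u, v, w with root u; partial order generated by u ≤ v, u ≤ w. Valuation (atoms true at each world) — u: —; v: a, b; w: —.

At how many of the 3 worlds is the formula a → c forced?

1

u: does not force it — u ⊮ a → c: at the accessible world v, v ⊩ a but v ⊮ c.
v: does not force it.
w: forces it.
Worlds forcing the formula: {w}.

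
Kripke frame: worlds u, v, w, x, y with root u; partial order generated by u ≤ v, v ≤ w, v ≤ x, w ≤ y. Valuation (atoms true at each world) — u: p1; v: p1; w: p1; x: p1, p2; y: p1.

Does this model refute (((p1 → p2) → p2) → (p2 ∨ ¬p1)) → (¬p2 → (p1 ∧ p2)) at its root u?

No

u ⊩ (((p1 → p2) → p2) → (p2 ∨ ¬p1)) → (¬p2 → (p1 ∧ p2)): every world accessible from u that forces ((p1 → p2) → p2) → (p2 ∨ ¬p1) (namely x) also forces ¬p2 → (p1 ∧ p2).
So the root u forces (((p1 → p2) → p2) → (p2 ∨ ¬p1)) → (¬p2 → (p1 ∧ p2)); the model is not a countermodel.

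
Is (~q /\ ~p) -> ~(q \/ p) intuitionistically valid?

This is a constructively valid De Morgan direction (conjunction of negations to negated disjunction), which is intuitionistically derivable.
If both ~q and ~p hold at a world, no accessible world forces q or forces p, so none forces q \/ p.

Yes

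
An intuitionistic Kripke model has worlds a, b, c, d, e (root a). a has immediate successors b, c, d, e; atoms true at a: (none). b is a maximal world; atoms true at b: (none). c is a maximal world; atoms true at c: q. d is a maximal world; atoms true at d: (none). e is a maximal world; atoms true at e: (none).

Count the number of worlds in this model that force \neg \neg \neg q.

a: does not force it — a \nVdash \neg \neg \neg q since c is accessible from a and c \Vdash \neg \neg q.
b: forces it.
c: does not force it — c \nVdash \neg \neg \neg q since c is accessible from c and c \Vdash \neg \neg q.
d: forces it.
e: forces it.
Worlds forcing the formula: {b, d, e}.

3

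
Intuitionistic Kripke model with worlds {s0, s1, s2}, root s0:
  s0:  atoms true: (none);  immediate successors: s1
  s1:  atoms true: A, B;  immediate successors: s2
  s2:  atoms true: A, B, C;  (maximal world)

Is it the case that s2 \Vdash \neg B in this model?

s2 \nVdash \neg B since s2 is accessible from s2 and s2 \Vdash B.

No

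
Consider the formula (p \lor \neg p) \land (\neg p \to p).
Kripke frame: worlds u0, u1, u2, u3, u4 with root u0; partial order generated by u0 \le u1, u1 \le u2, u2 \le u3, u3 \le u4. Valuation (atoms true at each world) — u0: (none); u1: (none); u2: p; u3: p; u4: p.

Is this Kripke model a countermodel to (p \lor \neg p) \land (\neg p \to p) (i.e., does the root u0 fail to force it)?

u0 \nVdash (p \lor \neg p) \land (\neg p \to p) since u0 fails p \lor \neg p.
So the root u0 does not force (p \lor \neg p) \land (\neg p \to p); the model is a countermodel.

Yes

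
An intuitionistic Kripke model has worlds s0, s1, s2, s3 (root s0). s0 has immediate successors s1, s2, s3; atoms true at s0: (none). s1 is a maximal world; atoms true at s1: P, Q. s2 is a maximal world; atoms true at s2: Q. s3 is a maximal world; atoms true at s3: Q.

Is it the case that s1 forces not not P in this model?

s1 forces not not P: no world accessible from s1 forces not P.

Yes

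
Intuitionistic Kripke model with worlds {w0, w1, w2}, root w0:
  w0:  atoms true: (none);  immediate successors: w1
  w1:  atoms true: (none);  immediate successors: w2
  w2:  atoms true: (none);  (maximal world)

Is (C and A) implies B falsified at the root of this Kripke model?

No

w0 forces (C and A) implies B vacuously: no world accessible from w0 forces the antecedent C and A.
So the root w0 forces (C and A) implies B; the model is not a countermodel.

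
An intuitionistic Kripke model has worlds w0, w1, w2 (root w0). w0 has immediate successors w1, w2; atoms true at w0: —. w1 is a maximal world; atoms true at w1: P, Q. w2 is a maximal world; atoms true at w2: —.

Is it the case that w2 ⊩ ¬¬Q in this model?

No

w2 ⊮ ¬¬Q since w2 is accessible from w2 and w2 ⊩ ¬Q.
w2 ⊩ ¬Q: no world accessible from w2 forces Q.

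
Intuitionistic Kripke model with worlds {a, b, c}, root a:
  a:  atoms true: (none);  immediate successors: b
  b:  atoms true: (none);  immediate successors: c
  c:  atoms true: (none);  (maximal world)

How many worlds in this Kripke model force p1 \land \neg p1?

a: does not force it — a \nVdash p1 \land \neg p1 since a fails p1.
b: does not force it.
c: does not force it.
Worlds forcing the formula: { }.

0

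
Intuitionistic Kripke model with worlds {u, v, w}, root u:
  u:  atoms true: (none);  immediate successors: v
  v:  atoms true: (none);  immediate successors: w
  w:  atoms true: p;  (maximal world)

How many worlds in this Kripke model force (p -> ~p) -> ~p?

3

u: forces it.
v: forces it.
w: forces it.
Worlds forcing the formula: {u, v, w}.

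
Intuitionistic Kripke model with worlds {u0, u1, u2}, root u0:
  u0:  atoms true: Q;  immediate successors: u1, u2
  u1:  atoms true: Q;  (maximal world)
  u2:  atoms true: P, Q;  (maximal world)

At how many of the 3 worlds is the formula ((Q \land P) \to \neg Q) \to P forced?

u0: does not force it — u0 \nVdash ((Q \land P) \to \neg Q) \to P: at the accessible world u1, u1 \Vdash (Q \land P) \to \neg Q but u1 \nVdash P.
u1: does not force it — u1 \nVdash ((Q \land P) \to \neg Q) \to P: already at u1 itself, u1 \Vdash (Q \land P) \to \neg Q but u1 \nVdash P.
u2: forces it.
Worlds forcing the formula: {u2}.

1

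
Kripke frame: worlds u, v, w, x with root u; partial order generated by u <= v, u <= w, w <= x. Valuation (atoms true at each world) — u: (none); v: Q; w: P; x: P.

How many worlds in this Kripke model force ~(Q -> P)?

u: does not force it — u ||-/- ~(Q -> P) since w is accessible from u and w ||- Q -> P.
v: forces it.
w: does not force it — w ||-/- ~(Q -> P) since w is accessible from w and w ||- Q -> P.
x: does not force it.
Worlds forcing the formula: {v}.

1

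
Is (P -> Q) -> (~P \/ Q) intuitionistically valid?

This is the material-implication-as-disjunction principle, which is not intuitionistically valid.
A Kripke countermodel: worlds u0, u1; order generated by u0 <= u1; atoms true at each world — u0:{}; u1:{P,Q}.
u0 ||-/- (P -> Q) -> (~P \/ Q): already at u0 itself, u0 ||- P -> Q but u0 ||-/- ~P \/ Q.
u0 ||-/- ~P \/ Q: neither disjunct is forced at u0.
u0 ||-/- ~P since u1 is accessible from u0 and u1 ||- P.
So the root u0 does not force the formula.

No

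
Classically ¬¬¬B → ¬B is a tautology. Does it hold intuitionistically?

This is triple-negation reduction, which is intuitionistically derivable.
Assume ¬¬¬B and suppose B. Then ¬¬B (double-negation introduction), contradicting ¬¬¬B. So ¬B.

Yes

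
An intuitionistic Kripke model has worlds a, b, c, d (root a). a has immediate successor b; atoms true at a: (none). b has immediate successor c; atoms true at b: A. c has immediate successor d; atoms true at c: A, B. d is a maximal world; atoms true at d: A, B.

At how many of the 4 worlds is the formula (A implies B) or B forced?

a: does not force it — a does not force (A implies B) or B: neither disjunct is forced at a.
b: does not force it — b does not force (A implies B) or B: neither disjunct is forced at b.
c: forces it.
d: forces it.
Worlds forcing the formula: {c, d}.

2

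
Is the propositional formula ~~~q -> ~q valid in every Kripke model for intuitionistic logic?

This is triple-negation reduction, which is intuitionistically derivable.
Assume ~~~q and suppose q. Then ~~q (double-negation introduction), contradicting ~~~q. So ~q.

Yes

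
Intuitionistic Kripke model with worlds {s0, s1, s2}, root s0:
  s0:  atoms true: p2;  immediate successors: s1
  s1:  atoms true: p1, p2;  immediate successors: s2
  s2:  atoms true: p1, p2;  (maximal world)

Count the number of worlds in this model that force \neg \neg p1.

3

s0: forces it.
s1: forces it.
s2: forces it.
Worlds forcing the formula: {s0, s1, s2}.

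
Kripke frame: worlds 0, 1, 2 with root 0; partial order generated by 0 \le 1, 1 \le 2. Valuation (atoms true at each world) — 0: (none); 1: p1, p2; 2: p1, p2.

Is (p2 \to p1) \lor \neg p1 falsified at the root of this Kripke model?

No

0 \Vdash (p2 \to p1) \lor \neg p1 via the disjunct p2 \to p1.
So the root 0 forces (p2 \to p1) \lor \neg p1; the model is not a countermodel.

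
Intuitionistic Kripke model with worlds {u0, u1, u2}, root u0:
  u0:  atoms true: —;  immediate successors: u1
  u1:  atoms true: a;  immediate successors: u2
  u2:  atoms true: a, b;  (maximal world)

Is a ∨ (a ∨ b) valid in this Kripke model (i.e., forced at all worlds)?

No

Not every world: u0 ⊮ a ∨ (a ∨ b).
u0 ⊮ a ∨ (a ∨ b): neither disjunct is forced at u0.
u0 lacks atom a, so u0 ⊮ a.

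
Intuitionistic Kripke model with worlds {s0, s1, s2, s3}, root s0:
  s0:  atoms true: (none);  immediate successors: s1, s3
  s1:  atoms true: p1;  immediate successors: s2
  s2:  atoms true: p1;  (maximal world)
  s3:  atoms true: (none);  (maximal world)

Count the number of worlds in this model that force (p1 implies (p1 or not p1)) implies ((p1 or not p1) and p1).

2

s0: does not force it — s0 does not force (p1 implies (p1 or not p1)) implies ((p1 or not p1) and p1): already at s0 itself, s0 forces p1 implies (p1 or not p1) but s0 does not force (p1 or not p1) and p1.
s1: forces it.
s2: forces it.
s3: does not force it — s3 does not force (p1 implies (p1 or not p1)) implies ((p1 or not p1) and p1): already at s3 itself, s3 forces p1 implies (p1 or not p1) but s3 does not force (p1 or not p1) and p1.
Worlds forcing the formula: {s1, s2}.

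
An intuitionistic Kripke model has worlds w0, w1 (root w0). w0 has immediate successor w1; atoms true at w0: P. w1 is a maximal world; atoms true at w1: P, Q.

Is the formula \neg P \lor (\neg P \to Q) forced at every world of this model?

Yes

w0 \Vdash \neg P \lor (\neg P \to Q) via the disjunct \neg P \to Q.
Since the root w0 forces \neg P \lor (\neg P \to Q) and forcing is persistent (monotone upward), every world forces it.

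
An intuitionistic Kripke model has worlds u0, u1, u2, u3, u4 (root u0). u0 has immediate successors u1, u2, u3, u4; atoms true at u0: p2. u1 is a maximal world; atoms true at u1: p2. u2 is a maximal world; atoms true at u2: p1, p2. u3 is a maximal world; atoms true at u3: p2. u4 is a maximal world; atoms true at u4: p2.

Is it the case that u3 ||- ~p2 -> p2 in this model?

u3 ||- ~p2 -> p2 vacuously: no world accessible from u3 forces the antecedent ~p2.

Yes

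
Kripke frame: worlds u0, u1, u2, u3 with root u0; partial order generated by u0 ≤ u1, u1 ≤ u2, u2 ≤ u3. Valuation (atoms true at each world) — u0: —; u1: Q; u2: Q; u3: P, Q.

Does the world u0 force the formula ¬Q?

No

u0 ⊮ ¬Q since u1 is accessible from u0 and u1 ⊩ Q.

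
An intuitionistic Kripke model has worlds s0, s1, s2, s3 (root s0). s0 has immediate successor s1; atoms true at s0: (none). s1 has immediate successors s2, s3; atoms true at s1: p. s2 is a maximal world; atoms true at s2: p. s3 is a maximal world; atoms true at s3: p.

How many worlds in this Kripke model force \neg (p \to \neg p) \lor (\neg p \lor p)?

s0: forces it.
s1: forces it.
s2: forces it.
s3: forces it.
Worlds forcing the formula: {s0, s1, s2, s3}.

4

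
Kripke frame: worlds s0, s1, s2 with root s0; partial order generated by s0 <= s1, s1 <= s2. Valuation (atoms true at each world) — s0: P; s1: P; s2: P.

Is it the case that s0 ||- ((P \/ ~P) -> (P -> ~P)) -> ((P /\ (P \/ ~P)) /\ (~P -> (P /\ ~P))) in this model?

Yes

s0 ||- ((P \/ ~P) -> (P -> ~P)) -> ((P /\ (P \/ ~P)) /\ (~P -> (P /\ ~P))) vacuously: no world accessible from s0 forces the antecedent (P \/ ~P) -> (P -> ~P).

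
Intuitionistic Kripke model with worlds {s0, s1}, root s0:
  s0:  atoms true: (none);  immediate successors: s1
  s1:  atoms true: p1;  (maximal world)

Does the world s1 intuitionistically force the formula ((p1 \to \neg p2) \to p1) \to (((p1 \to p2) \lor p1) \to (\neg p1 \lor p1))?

Yes

s1 \Vdash ((p1 \to \neg p2) \to p1) \to (((p1 \to p2) \lor p1) \to (\neg p1 \lor p1)): every world accessible from s1 that forces (p1 \to \neg p2) \to p1 (namely s1) also forces ((p1 \to p2) \lor p1) \to (\neg p1 \lor p1).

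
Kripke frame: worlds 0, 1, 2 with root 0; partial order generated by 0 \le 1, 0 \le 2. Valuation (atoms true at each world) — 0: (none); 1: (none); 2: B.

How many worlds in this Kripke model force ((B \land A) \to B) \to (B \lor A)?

0: does not force it — 0 \nVdash ((B \land A) \to B) \to (B \lor A): already at 0 itself, 0 \Vdash (B \land A) \to B but 0 \nVdash B \lor A.
1: does not force it — 1 \nVdash ((B \land A) \to B) \to (B \lor A): already at 1 itself, 1 \Vdash (B \land A) \to B but 1 \nVdash B \lor A.
2: forces it.
Worlds forcing the formula: {2}.

1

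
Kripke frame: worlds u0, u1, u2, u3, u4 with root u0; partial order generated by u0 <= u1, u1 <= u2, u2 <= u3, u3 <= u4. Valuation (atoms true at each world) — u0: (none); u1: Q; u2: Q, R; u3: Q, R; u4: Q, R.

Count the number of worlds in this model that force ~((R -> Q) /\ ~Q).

5

u0: forces it.
u1: forces it.
u2: forces it.
u3: forces it.
u4: forces it.
Worlds forcing the formula: {u0, u1, u2, u3, u4}.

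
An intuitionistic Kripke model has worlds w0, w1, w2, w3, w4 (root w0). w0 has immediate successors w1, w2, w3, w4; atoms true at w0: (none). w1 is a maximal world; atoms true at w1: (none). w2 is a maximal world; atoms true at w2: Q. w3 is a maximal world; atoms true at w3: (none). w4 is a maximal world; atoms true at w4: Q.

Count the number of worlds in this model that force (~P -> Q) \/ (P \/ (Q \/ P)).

2

w0: does not force it — w0 ||-/- (~P -> Q) \/ (P \/ (Q \/ P)): neither disjunct is forced at w0.
w1: does not force it — w1 ||-/- (~P -> Q) \/ (P \/ (Q \/ P)): neither disjunct is forced at w1.
w2: forces it.
w3: does not force it.
w4: forces it.
Worlds forcing the formula: {w2, w4}.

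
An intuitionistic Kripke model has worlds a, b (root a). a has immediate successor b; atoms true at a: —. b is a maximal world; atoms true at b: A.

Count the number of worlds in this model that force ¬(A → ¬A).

2

a: forces it.
b: forces it.
Worlds forcing the formula: {a, b}.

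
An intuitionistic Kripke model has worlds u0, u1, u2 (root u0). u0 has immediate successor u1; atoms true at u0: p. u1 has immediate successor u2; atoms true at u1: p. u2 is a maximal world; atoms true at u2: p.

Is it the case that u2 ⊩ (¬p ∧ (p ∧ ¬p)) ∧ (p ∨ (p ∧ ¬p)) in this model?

u2 ⊮ (¬p ∧ (p ∧ ¬p)) ∧ (p ∨ (p ∧ ¬p)) since u2 fails ¬p ∧ (p ∧ ¬p).

No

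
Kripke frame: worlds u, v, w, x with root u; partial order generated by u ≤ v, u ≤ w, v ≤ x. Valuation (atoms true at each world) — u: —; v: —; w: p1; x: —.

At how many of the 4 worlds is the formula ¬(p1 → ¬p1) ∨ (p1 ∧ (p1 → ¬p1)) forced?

u: does not force it — u ⊮ ¬(p1 → ¬p1) ∨ (p1 ∧ (p1 → ¬p1)): neither disjunct is forced at u.
v: does not force it — v ⊮ ¬(p1 → ¬p1) ∨ (p1 ∧ (p1 → ¬p1)): neither disjunct is forced at v.
w: forces it.
x: does not force it — x ⊮ ¬(p1 → ¬p1) ∨ (p1 ∧ (p1 → ¬p1)): neither disjunct is forced at x.
Worlds forcing the formula: {w}.

1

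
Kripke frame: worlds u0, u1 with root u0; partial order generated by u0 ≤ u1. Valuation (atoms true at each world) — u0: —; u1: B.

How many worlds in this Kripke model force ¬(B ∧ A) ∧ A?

0

u0: does not force it — u0 ⊮ ¬(B ∧ A) ∧ A since u0 fails A.
u1: does not force it — u1 ⊮ ¬(B ∧ A) ∧ A since u1 fails A.
Worlds forcing the formula: { }.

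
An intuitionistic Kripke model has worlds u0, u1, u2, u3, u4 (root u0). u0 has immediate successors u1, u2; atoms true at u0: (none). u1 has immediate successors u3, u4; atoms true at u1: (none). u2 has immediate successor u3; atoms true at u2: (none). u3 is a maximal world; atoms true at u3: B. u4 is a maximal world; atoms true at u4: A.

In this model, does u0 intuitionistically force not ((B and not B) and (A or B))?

u0 forces not ((B and not B) and (A or B)): no world accessible from u0 forces (B and not B) and (A or B).

Yes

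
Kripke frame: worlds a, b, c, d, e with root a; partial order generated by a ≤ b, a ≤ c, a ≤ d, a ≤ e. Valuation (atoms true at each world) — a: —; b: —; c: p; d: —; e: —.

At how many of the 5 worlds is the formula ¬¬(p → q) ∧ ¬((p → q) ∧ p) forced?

a: does not force it — a ⊮ ¬¬(p → q) ∧ ¬((p → q) ∧ p) since a fails ¬¬(p → q).
b: forces it.
c: does not force it — c ⊮ ¬¬(p → q) ∧ ¬((p → q) ∧ p) since c fails ¬¬(p → q).
d: forces it.
e: forces it.
Worlds forcing the formula: {b, d, e}.

3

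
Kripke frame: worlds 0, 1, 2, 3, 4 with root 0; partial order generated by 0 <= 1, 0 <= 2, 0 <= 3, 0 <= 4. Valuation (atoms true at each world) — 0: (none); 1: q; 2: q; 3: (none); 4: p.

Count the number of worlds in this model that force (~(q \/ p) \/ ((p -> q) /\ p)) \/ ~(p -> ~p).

2

0: does not force it — 0 ||-/- (~(q \/ p) \/ ((p -> q) /\ p)) \/ ~(p -> ~p): neither disjunct is forced at 0.
1: does not force it.
2: does not force it.
3: forces it.
4: forces it.
Worlds forcing the formula: {3, 4}.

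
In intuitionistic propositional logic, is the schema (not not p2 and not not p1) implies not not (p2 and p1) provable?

Yes

This is the distribution of double negation over conjunction, which is intuitionistically derivable.
Assume not not p2, not not p1, and not (p2 and p1). From p2 we'd get not p1 (since p2 and p1 is refuted), contradicting not not p1; so not p2, contradicting not not p2.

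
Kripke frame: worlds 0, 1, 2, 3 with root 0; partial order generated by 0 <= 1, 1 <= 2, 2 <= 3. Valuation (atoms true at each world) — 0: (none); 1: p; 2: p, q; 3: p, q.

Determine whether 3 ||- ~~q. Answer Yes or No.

Yes

3 ||- ~~q: no world accessible from 3 forces ~q.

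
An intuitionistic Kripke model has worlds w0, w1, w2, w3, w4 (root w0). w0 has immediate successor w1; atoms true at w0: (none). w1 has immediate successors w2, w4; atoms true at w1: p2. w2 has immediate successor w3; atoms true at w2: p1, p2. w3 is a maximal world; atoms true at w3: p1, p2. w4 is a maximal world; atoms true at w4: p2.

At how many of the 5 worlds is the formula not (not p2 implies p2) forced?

0

w0: does not force it — w0 does not force not (not p2 implies p2) since w0 is accessible from w0 and w0 forces not p2 implies p2.
w1: does not force it.
w2: does not force it.
w3: does not force it.
w4: does not force it.
Worlds forcing the formula: { }.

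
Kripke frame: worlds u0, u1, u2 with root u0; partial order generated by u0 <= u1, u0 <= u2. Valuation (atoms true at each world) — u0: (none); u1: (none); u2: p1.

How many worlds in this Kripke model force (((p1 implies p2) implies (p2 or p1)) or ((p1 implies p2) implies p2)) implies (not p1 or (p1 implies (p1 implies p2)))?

1

u0: does not force it — u0 does not force (((p1 implies p2) implies (p2 or p1)) or ((p1 implies p2) implies p2)) implies (not p1 or (p1 implies (p1 implies p2))): at the accessible world u2, u2 forces ((p1 implies p2) implies (p2 or p1)) or ((p1 implies p2) implies p2) but u2 does not force not p1 or (p1 implies (p1 implies p2)).
u1: forces it.
u2: does not force it.
Worlds forcing the formula: {u1}.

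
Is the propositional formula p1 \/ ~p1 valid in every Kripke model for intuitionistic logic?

This is the law of excluded middle, which is not intuitionistically valid.
A Kripke countermodel: worlds w0, w1; order generated by w0 <= w1; atoms true at each world — w0:{}; w1:{p1}.
w0 ||-/- p1 \/ ~p1: neither disjunct is forced at w0.
w0 lacks atom p1, so w0 ||-/- p1.
So the root w0 does not force the formula.

No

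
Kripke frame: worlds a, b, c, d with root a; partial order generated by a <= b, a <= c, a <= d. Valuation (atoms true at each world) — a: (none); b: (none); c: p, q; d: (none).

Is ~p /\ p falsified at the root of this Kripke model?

a ||-/- ~p /\ p since a fails ~p.
So the root a does not force ~p /\ p; the model is a countermodel.

Yes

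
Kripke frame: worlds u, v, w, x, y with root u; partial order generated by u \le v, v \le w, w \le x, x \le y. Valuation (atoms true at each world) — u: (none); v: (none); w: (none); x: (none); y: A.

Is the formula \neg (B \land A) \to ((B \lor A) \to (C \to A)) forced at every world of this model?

Yes

u \Vdash \neg (B \land A) \to ((B \lor A) \to (C \to A)): every world accessible from u that forces \neg (B \land A) (namely u, v, w, x, y) also forces (B \lor A) \to (C \to A).
Since the root u forces \neg (B \land A) \to ((B \lor A) \to (C \to A)) and forcing is persistent (monotone upward), every world forces it.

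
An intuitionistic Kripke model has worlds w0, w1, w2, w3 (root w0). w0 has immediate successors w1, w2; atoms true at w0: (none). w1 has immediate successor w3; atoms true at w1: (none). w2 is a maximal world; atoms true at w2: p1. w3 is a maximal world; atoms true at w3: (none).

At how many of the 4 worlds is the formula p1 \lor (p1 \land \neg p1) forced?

1

w0: does not force it — w0 \nVdash p1 \lor (p1 \land \neg p1): neither disjunct is forced at w0.
w1: does not force it — w1 \nVdash p1 \lor (p1 \land \neg p1): neither disjunct is forced at w1.
w2: forces it.
w3: does not force it — w3 \nVdash p1 \lor (p1 \land \neg p1): neither disjunct is forced at w3.
Worlds forcing the formula: {w2}.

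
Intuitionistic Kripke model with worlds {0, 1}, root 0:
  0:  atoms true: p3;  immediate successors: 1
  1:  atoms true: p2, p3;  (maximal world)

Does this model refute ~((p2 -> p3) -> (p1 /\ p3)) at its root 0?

0 ||- ~((p2 -> p3) -> (p1 /\ p3)): no world accessible from 0 forces (p2 -> p3) -> (p1 /\ p3).
So the root 0 forces ~((p2 -> p3) -> (p1 /\ p3)); the model is not a countermodel.

No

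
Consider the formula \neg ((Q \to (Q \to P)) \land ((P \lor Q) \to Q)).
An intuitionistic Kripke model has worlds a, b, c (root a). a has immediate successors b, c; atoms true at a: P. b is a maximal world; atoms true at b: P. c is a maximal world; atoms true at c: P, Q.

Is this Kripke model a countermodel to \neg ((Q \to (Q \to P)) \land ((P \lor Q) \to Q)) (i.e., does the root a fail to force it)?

Yes

a \nVdash \neg ((Q \to (Q \to P)) \land ((P \lor Q) \to Q)) since c is accessible from a and c \Vdash (Q \to (Q \to P)) \land ((P \lor Q) \to Q).
c \Vdash (Q \to (Q \to P)) \land ((P \lor Q) \to Q) since c forces both conjuncts.
So the root a does not force \neg ((Q \to (Q \to P)) \land ((P \lor Q) \to Q)); the model is a countermodel.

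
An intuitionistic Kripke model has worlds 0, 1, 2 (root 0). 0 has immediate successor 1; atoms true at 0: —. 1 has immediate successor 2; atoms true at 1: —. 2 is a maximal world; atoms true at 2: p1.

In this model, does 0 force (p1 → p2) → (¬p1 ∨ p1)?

0 ⊩ (p1 → p2) → (¬p1 ∨ p1) vacuously: no world accessible from 0 forces the antecedent p1 → p2.

Yes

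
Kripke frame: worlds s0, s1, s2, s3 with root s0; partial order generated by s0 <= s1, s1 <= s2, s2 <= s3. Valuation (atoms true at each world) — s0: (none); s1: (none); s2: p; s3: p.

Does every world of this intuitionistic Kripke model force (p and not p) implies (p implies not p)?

Yes

s0 forces (p and not p) implies (p implies not p) vacuously: no world accessible from s0 forces the antecedent p and not p.
Since the root s0 forces (p and not p) implies (p implies not p) and forcing is persistent (monotone upward), every world forces it.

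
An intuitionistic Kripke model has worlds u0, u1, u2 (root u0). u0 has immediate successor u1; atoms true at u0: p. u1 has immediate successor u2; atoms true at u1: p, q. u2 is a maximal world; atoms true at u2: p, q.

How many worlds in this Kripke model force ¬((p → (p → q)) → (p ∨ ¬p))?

u0: does not force it — u0 ⊮ ¬((p → (p → q)) → (p ∨ ¬p)) since u0 is accessible from u0 and u0 ⊩ (p → (p → q)) → (p ∨ ¬p).
u1: does not force it — u1 ⊮ ¬((p → (p → q)) → (p ∨ ¬p)) since u1 is accessible from u1 and u1 ⊩ (p → (p → q)) → (p ∨ ¬p).
u2: does not force it.
Worlds forcing the formula: { }.

0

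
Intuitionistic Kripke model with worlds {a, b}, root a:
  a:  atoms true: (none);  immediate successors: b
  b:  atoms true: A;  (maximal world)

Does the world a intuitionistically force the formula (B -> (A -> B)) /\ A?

a ||-/- (B -> (A -> B)) /\ A since a fails A.

No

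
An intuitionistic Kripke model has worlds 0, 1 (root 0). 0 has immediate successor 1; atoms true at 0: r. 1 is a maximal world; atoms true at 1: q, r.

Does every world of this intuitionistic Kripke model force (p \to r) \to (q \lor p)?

Not every world: 0 \nVdash (p \to r) \to (q \lor p).
0 \nVdash (p \to r) \to (q \lor p): already at 0 itself, 0 \Vdash p \to r but 0 \nVdash q \lor p.
0 \nVdash q \lor p: neither disjunct is forced at 0.
0 lacks atom q, so 0 \nVdash q.

No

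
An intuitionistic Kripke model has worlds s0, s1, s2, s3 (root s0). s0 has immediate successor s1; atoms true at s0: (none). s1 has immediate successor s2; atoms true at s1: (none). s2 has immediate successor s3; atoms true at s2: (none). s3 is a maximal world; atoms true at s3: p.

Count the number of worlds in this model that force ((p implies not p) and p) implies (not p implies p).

s0: forces it.
s1: forces it.
s2: forces it.
s3: forces it.
Worlds forcing the formula: {s0, s1, s2, s3}.

4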